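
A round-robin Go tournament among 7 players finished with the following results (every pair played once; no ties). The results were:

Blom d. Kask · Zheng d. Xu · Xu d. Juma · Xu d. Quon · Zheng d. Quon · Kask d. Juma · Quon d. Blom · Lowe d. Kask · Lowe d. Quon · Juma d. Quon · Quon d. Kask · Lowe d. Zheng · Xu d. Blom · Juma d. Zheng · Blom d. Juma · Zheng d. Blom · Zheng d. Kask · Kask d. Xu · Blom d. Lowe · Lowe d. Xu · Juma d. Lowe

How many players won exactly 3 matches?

3

Win totals: Kask 2, Lowe 4, Quon 2, Blom 3, Juma 3, Zheng 4, Xu 3.
Exactly 3: Blom, Juma, Xu — 3 players.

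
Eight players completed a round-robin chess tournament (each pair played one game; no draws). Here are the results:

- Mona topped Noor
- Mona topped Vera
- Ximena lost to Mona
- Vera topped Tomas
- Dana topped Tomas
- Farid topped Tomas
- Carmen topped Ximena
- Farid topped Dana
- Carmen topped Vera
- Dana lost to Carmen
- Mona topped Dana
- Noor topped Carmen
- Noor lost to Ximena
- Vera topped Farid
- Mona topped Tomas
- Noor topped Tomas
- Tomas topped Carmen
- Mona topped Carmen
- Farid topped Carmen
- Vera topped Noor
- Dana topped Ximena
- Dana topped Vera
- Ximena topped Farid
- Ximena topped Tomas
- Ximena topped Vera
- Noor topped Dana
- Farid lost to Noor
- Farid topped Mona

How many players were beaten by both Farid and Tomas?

Farid beat: Dana, Tomas, Mona, Carmen.
Tomas beat: Carmen.
Both beat: Carmen — 1.

1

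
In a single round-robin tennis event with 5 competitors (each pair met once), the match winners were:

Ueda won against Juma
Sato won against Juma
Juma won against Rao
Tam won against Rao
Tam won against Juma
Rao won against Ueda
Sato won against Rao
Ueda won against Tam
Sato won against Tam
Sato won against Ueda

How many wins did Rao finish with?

Rao's results: beat Ueda; lost to Juma, Sato, Tam.
That is 1 win.

1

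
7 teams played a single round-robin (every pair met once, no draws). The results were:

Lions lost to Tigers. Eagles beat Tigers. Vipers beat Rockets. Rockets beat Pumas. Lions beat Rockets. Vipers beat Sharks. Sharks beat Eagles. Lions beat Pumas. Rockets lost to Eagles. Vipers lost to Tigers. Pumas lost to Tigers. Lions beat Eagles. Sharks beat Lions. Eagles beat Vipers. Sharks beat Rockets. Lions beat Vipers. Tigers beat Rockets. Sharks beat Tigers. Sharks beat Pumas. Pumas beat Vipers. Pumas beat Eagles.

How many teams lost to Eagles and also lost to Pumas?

1

Eagles beat: Tigers, Rockets, Vipers.
Pumas beat: Eagles, Vipers.
Both beat: Vipers — 1.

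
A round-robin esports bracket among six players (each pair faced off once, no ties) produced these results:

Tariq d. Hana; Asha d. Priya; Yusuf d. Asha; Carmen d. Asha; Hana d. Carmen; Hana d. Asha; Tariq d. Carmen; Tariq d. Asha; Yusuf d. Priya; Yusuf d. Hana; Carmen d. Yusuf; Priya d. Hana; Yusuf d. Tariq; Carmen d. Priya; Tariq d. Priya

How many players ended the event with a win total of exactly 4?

Win totals: Carmen 3, Asha 1, Yusuf 4, Hana 2, Tariq 4, Priya 1.
Exactly 4: Yusuf, Tariq — 2 players.

2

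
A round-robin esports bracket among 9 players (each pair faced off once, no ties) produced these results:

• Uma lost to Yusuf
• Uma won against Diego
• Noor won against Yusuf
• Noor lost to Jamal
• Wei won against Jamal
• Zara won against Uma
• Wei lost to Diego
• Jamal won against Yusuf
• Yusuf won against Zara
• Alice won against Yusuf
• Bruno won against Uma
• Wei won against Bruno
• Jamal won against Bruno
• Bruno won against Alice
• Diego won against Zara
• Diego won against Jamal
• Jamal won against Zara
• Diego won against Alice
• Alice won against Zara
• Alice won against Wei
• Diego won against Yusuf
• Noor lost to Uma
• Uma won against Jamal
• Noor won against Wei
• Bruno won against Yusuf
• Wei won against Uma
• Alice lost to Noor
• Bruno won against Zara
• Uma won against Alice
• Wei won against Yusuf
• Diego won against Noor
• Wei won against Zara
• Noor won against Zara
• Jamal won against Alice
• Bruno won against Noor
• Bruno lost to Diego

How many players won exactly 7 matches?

1

Win totals: Jamal 5, Wei 5, Diego 7, Alice 3, Noor 4, Bruno 5, Uma 4, Zara 1, Yusuf 2.
Exactly 7: Diego — 1 player.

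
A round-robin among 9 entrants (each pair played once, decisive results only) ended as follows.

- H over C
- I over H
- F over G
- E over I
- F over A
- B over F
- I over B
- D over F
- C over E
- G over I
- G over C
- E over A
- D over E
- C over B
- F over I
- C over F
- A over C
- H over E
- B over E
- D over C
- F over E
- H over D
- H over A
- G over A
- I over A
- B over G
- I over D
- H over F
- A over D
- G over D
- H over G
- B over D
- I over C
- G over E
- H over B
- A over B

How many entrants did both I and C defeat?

1

I beat: A, B, C, D, H.
C beat: B, E, F.
Both beat: B — 1.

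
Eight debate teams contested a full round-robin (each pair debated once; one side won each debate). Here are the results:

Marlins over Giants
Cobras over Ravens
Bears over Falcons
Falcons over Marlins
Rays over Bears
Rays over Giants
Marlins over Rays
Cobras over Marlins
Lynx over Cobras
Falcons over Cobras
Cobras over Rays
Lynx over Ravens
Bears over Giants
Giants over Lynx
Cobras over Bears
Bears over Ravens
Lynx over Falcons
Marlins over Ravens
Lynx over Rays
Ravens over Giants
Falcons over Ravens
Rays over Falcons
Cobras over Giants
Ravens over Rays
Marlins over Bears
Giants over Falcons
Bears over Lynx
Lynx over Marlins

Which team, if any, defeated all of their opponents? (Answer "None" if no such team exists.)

None

Highest win total is Lynx with 5 (out of 7 possible).
Lynx lost to Bears, Giants, so no team went undefeated.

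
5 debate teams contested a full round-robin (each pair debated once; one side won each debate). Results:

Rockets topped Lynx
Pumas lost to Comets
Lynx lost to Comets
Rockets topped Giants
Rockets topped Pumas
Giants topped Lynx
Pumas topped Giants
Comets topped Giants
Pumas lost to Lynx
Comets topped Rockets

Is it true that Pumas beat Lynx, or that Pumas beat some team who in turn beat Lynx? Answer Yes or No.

Pumas did not beat Lynx directly.
Pumas beat Giants. Of those, Giants beat Lynx.

Yes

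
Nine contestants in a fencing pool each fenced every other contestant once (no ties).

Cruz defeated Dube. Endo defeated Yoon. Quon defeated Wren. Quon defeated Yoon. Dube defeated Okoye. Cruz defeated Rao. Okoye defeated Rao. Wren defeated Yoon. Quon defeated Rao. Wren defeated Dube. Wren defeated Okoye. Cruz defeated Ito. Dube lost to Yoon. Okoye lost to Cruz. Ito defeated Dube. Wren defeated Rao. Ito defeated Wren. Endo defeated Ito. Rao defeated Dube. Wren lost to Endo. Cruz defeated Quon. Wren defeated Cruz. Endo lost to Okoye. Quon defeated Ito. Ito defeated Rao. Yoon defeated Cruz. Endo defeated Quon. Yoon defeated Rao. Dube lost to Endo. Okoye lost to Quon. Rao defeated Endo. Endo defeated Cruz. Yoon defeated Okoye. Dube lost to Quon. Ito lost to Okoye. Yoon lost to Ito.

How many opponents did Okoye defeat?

Okoye's results: beat Endo, Ito, Rao; lost to Wren, Quon, Yoon, Dube, Cruz.
That is 3 wins.

3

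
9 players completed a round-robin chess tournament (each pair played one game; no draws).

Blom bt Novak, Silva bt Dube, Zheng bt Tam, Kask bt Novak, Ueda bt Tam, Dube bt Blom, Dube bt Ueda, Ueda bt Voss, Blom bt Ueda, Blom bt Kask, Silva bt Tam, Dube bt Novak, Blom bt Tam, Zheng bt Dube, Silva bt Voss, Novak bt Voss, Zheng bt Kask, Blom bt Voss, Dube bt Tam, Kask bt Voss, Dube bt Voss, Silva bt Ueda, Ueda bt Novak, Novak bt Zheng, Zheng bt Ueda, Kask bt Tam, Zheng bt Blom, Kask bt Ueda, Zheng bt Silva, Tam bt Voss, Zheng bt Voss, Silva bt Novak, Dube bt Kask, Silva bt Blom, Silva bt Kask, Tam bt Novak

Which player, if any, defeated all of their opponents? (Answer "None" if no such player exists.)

None

Highest win total is Zheng with 7 (out of 8 possible).
Zheng lost to Novak, so no player went undefeated.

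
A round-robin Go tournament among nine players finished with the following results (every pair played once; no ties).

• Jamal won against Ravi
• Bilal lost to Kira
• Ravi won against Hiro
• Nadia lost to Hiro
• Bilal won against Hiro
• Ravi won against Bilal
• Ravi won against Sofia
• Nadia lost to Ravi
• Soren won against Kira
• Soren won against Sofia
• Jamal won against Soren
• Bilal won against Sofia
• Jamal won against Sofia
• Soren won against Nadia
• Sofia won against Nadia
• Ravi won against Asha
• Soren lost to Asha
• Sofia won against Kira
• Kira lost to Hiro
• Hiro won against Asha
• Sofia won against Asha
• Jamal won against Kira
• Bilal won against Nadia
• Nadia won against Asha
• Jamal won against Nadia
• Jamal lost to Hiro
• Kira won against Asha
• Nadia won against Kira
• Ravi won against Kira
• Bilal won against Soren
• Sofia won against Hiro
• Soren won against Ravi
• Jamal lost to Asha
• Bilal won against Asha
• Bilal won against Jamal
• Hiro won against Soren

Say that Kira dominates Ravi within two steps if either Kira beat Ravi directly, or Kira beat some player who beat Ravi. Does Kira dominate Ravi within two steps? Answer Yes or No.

No

Kira did not beat Ravi directly.
Kira beat Asha, Bilal, but each of them lost to Ravi. No two-step path.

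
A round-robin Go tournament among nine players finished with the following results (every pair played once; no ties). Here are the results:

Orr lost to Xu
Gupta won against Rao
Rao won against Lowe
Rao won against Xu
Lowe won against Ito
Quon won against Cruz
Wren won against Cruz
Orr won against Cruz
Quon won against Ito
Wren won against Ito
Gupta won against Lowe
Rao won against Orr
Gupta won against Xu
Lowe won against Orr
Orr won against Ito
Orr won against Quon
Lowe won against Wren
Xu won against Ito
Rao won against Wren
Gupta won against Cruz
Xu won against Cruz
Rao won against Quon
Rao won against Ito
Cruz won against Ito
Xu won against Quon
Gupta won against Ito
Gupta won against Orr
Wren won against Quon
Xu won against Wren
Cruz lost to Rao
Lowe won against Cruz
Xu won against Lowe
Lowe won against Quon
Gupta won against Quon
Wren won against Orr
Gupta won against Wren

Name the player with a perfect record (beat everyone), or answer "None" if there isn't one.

Gupta has 8 wins out of 8 opponents — a perfect record.

Gupta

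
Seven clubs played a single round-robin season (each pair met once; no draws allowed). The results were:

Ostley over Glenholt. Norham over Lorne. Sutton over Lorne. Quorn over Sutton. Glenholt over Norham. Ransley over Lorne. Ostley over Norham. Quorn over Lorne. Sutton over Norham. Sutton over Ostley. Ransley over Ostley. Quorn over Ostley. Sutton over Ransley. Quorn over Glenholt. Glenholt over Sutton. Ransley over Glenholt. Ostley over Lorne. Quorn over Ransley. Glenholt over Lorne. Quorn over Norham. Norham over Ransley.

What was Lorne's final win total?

Lorne's results: beat no one; lost to Ransley, Quorn, Norham, Ostley, Glenholt, Sutton.
That is 0 wins.

0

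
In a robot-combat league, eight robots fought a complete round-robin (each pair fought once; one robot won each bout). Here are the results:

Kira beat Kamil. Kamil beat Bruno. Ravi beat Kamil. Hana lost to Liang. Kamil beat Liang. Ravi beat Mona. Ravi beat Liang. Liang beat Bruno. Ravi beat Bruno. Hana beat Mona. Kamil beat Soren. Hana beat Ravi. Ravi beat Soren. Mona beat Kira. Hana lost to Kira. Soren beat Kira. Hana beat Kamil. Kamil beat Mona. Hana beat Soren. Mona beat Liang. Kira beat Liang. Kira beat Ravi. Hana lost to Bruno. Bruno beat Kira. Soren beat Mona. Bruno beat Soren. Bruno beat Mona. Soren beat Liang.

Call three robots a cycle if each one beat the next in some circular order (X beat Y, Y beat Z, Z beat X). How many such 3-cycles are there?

17

Win totals: Mona 2, Ravi 5, Kira 4, Hana 4, Liang 2, Bruno 4, Soren 3, Kamil 4.
A robot with w wins dominates both others in C(w,2) triples; summing gives 1 + 10 + 6 + 6 + 1 + 6 + 3 + 6 = 39 transitive triples.
Total triples C(8,3) = 56, so cyclic triples = 56 − 39 = 17.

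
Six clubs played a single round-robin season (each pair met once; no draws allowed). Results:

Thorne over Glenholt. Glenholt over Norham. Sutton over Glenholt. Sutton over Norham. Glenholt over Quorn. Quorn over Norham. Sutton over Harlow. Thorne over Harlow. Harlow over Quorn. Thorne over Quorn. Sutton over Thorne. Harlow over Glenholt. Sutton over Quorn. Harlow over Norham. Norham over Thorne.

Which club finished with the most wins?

Win totals: Sutton 5, Harlow 3, Quorn 1, Norham 1, Glenholt 2, Thorne 3.
Sutton leads with 5 wins (next highest: 3).

Sutton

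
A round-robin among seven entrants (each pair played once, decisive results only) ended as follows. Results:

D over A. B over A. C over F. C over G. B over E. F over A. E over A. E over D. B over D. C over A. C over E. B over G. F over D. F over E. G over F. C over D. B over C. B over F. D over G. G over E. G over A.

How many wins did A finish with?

A's results: beat no one; lost to B, C, D, E, F, G.
That is 0 wins.

0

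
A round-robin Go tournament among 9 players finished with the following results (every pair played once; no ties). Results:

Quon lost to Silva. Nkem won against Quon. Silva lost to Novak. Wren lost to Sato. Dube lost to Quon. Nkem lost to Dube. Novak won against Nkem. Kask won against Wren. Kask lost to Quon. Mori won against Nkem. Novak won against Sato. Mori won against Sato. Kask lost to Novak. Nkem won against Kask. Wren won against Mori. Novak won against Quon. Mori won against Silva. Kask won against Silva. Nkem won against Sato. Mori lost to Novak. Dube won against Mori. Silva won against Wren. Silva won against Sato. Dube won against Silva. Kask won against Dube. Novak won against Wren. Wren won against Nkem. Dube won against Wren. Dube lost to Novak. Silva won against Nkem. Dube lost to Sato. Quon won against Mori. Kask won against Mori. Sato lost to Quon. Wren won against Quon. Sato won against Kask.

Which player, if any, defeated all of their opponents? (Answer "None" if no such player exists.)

Novak

Novak has 8 wins out of 8 opponents — a perfect record.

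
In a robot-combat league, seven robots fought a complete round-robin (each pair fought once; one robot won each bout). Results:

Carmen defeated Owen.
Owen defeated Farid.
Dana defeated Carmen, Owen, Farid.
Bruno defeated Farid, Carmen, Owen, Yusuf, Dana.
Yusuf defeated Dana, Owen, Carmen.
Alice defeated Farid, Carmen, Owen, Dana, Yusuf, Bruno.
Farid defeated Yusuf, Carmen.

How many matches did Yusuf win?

Yusuf's results: beat Owen, Dana, Carmen; lost to Bruno, Alice, Farid.
That is 3 wins.

3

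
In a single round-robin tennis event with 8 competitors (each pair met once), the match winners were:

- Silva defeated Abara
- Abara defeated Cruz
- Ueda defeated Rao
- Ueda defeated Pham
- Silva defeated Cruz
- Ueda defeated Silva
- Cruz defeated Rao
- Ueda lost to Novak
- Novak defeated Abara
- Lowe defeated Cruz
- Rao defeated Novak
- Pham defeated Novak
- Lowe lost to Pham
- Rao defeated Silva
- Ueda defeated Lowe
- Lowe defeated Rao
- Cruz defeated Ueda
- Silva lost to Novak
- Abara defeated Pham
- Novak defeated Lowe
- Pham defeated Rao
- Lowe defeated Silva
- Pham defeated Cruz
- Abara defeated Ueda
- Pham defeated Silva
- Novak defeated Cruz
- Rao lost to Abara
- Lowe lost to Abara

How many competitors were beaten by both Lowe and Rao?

1

Lowe beat: Cruz, Silva, Rao.
Rao beat: Novak, Silva.
Both beat: Silva — 1.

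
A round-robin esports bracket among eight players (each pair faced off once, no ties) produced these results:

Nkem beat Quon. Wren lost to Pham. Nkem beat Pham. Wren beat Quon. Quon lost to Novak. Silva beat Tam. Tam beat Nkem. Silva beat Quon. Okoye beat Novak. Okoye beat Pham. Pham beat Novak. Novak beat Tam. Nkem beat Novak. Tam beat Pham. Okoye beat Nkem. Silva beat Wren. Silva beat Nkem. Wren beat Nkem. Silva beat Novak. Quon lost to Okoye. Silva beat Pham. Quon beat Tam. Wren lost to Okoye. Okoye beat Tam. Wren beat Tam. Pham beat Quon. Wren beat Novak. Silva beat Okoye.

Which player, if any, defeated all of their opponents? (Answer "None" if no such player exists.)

Silva has 7 wins out of 7 opponents — a perfect record.

Silva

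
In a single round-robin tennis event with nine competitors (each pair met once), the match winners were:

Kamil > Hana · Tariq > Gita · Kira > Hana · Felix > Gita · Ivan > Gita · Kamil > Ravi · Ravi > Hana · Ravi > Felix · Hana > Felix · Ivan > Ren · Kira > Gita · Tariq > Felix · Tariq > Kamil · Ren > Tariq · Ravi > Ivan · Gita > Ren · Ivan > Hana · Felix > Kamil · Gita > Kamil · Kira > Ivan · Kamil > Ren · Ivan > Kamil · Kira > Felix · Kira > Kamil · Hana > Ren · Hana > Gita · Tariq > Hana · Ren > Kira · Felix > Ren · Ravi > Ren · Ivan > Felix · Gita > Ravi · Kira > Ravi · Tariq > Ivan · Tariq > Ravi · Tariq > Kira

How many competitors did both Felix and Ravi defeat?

Felix beat: Gita, Kamil, Ren.
Ravi beat: Ivan, Hana, Felix, Ren.
Both beat: Ren — 1.

1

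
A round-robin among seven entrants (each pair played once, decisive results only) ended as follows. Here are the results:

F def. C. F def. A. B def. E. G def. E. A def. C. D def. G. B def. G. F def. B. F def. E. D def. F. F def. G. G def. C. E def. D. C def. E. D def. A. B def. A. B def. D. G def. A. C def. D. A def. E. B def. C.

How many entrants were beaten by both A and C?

A beat: C, E.
C beat: D, E.
Both beat: E — 1.

1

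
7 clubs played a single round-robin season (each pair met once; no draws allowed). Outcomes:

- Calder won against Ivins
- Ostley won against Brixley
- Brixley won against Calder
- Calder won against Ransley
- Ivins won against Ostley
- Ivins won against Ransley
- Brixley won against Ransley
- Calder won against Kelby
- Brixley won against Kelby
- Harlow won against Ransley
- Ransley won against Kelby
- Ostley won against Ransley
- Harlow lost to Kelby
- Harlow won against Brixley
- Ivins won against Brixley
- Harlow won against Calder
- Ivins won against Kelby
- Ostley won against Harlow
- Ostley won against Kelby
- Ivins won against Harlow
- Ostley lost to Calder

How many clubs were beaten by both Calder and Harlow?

1

Calder beat: Ostley, Ransley, Ivins, Kelby.
Harlow beat: Ransley, Brixley, Calder.
Both beat: Ransley — 1.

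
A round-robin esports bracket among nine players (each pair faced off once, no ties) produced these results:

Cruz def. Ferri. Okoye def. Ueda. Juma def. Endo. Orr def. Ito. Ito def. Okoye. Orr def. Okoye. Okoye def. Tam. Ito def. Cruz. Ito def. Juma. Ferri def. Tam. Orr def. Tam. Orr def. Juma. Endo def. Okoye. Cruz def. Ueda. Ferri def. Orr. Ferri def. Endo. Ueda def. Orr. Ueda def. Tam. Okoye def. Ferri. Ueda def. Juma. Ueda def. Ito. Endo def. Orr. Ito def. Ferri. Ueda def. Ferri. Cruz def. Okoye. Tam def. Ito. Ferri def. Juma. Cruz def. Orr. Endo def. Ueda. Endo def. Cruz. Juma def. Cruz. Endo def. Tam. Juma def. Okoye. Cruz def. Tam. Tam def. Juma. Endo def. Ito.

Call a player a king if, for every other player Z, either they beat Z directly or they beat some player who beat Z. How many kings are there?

7

Tam cannot reach Ueda, Orr in two steps.
Endo reaches everyone (king).
Ueda reaches everyone (king).
Juma reaches everyone (king).
Ferri reaches everyone (king).
Okoye cannot reach Cruz in two steps.
Orr reaches everyone (king).
Ito reaches everyone (king).
Cruz reaches everyone (king).
Kings: Endo, Ueda, Juma, Ferri, Orr, Ito, Cruz — 7.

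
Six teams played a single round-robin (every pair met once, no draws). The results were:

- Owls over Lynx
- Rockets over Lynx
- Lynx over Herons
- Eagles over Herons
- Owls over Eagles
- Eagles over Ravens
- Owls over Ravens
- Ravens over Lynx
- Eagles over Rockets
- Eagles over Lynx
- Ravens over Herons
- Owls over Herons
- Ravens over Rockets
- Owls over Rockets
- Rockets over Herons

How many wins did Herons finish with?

0

Herons' results: beat no one; lost to Rockets, Owls, Ravens, Lynx, Eagles.
That is 0 wins.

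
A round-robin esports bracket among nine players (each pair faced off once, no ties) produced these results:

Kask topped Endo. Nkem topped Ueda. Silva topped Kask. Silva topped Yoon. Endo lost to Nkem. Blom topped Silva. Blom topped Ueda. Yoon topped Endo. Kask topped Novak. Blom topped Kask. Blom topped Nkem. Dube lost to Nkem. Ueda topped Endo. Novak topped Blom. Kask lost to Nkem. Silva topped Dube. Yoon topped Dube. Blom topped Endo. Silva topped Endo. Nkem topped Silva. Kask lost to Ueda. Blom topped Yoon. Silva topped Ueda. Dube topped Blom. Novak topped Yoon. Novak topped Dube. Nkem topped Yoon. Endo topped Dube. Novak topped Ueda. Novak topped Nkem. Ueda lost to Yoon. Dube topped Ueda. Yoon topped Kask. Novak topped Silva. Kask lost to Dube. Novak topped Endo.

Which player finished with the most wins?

Win totals: Novak 7, Silva 5, Blom 6, Dube 3, Endo 1, Nkem 6, Ueda 2, Kask 2, Yoon 4.
Novak leads with 7 wins (next highest: 6).

Novak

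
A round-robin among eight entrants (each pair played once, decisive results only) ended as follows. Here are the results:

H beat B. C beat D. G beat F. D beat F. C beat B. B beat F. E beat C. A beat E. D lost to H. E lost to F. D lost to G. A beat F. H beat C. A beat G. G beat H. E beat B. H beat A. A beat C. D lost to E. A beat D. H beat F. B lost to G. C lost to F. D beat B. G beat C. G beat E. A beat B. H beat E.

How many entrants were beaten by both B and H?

B beat: F.
H beat: A, B, C, D, E, F.
Both beat: F — 1.

1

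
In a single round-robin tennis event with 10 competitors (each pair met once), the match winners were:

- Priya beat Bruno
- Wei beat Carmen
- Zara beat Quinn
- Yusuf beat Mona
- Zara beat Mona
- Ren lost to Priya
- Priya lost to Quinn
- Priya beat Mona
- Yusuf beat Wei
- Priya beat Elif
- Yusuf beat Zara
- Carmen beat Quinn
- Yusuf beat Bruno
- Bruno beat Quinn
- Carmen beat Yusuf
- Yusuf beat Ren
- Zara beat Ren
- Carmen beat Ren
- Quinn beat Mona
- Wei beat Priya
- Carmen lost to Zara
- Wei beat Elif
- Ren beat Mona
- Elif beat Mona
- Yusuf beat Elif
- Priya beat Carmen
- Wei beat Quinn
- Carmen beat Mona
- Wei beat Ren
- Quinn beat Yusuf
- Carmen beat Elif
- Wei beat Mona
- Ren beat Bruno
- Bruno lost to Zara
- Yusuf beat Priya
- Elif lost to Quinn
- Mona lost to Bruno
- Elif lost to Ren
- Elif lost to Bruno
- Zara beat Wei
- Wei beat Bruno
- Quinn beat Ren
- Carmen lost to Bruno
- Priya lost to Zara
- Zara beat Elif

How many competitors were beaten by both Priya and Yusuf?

Priya beat: Bruno, Mona, Carmen, Ren, Elif.
Yusuf beat: Bruno, Zara, Mona, Ren, Wei, Elif, Priya.
Both beat: Bruno, Mona, Ren, Elif — 4.

4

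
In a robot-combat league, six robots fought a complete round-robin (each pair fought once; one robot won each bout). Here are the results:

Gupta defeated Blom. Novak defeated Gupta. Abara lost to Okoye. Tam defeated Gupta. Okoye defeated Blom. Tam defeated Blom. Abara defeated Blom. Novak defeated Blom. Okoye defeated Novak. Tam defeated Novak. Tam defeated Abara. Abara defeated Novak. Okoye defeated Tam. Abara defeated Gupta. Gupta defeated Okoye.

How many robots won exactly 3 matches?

1

Win totals: Novak 2, Okoye 4, Blom 0, Tam 4, Abara 3, Gupta 2.
Exactly 3: Abara — 1 robot.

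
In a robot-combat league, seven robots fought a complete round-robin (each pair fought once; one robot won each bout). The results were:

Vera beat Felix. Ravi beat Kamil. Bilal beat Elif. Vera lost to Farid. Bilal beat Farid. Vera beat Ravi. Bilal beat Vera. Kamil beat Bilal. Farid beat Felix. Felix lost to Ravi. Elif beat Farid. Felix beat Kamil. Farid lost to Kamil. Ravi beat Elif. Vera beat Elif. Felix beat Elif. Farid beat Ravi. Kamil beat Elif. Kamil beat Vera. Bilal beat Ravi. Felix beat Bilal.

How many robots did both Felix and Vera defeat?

1

Felix beat: Kamil, Elif, Bilal.
Vera beat: Ravi, Felix, Elif.
Both beat: Elif — 1.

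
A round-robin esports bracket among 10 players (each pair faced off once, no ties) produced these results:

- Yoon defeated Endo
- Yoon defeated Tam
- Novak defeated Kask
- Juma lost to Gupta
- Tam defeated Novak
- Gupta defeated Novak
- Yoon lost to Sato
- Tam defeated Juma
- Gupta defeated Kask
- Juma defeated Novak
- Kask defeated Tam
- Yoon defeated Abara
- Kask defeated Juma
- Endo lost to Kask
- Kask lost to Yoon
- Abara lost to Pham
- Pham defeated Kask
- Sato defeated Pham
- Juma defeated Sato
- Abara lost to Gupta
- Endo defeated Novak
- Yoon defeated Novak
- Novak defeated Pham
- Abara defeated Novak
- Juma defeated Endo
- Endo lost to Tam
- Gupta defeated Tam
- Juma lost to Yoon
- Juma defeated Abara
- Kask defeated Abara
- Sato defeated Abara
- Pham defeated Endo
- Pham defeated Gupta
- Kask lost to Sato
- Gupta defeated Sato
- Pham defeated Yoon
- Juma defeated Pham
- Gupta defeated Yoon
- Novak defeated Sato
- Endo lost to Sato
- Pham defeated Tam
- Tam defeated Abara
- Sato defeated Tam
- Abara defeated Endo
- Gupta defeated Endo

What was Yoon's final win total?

Yoon's results: beat Juma, Kask, Novak, Abara, Tam, Endo; lost to Sato, Gupta, Pham.
That is 6 wins.

6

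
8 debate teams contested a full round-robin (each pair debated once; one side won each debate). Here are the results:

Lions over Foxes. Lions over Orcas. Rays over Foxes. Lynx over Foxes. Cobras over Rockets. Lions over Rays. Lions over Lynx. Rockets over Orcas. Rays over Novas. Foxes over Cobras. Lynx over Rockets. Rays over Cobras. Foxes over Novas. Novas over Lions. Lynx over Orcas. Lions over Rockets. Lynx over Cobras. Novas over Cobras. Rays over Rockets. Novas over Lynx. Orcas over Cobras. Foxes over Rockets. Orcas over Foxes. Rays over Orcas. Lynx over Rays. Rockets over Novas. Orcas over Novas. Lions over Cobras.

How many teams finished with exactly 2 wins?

Win totals: Rays 5, Novas 3, Lions 6, Cobras 1, Foxes 3, Lynx 5, Rockets 2, Orcas 3.
Exactly 2: Rockets — 1 team.

1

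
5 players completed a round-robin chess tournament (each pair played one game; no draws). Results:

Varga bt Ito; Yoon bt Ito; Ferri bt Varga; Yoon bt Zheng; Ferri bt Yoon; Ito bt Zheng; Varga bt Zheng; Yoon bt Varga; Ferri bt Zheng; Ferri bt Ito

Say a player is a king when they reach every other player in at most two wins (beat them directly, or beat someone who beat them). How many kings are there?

1

Ferri reaches everyone (king).
Varga cannot reach Ferri, Yoon in two steps.
Zheng cannot reach Ferri, Varga, Ito, Yoon in two steps.
Ito cannot reach Ferri, Varga, Yoon in two steps.
Yoon cannot reach Ferri in two steps.
Kings: Ferri — 1.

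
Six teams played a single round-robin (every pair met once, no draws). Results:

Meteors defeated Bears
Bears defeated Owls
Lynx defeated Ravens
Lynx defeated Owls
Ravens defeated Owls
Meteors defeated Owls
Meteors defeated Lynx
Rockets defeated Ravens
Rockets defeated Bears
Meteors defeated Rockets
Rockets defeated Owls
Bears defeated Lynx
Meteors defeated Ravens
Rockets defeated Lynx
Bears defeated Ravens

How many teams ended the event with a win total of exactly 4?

1

Win totals: Meteors 5, Rockets 4, Owls 0, Ravens 1, Lynx 2, Bears 3.
Exactly 4: Rockets — 1 team.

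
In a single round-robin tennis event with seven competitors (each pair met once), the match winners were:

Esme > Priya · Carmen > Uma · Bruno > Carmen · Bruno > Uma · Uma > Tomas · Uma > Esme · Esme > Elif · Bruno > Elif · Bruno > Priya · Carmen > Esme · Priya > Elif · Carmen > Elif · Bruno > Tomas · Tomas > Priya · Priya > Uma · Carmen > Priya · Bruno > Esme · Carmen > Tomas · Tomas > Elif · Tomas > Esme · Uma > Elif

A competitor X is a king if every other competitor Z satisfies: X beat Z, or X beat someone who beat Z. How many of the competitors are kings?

1

Carmen cannot reach Bruno in two steps.
Uma cannot reach Carmen, Bruno in two steps.
Bruno reaches everyone (king).
Elif cannot reach Carmen, Uma, Bruno, Tomas, Priya, Esme in two steps.
Tomas cannot reach Carmen, Bruno in two steps.
Priya cannot reach Carmen, Bruno in two steps.
Esme cannot reach Carmen, Bruno, Tomas in two steps.
Kings: Bruno — 1.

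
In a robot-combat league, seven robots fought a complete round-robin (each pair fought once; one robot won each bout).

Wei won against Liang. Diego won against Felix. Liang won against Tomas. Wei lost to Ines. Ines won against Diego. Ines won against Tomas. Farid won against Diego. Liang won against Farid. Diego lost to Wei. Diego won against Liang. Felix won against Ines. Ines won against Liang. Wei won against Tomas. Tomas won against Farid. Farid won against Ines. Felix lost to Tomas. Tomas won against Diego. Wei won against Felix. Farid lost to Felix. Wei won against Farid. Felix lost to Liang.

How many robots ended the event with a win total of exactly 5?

Win totals: Farid 2, Felix 2, Tomas 3, Diego 2, Liang 3, Wei 5, Ines 4.
Exactly 5: Wei — 1 robot.

1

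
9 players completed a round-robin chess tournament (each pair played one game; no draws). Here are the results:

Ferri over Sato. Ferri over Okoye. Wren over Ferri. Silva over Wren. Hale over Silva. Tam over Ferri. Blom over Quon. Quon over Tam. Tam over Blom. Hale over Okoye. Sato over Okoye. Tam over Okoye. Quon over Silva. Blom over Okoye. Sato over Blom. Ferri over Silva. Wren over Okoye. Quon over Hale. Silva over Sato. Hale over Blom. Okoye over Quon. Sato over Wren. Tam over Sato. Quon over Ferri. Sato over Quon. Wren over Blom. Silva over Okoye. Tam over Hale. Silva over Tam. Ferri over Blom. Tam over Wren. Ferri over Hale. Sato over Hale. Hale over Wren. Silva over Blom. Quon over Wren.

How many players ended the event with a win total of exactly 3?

Win totals: Tam 6, Hale 4, Wren 3, Sato 5, Ferri 5, Quon 5, Silva 5, Blom 2, Okoye 1.
Exactly 3: Wren — 1 player.

1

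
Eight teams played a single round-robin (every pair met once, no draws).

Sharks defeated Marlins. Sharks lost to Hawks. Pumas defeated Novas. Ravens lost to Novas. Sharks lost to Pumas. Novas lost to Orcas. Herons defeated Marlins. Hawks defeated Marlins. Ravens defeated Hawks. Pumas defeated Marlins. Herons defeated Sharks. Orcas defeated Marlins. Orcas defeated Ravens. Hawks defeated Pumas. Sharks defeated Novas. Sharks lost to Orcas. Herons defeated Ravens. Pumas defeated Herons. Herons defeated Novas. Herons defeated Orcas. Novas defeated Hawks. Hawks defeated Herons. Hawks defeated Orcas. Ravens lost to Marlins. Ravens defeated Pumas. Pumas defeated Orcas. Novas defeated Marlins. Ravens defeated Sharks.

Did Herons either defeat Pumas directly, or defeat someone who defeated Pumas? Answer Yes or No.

Yes

Herons did not beat Pumas directly.
Herons beat Novas, Orcas, Ravens, Sharks, Marlins. Of those, Ravens beat Pumas.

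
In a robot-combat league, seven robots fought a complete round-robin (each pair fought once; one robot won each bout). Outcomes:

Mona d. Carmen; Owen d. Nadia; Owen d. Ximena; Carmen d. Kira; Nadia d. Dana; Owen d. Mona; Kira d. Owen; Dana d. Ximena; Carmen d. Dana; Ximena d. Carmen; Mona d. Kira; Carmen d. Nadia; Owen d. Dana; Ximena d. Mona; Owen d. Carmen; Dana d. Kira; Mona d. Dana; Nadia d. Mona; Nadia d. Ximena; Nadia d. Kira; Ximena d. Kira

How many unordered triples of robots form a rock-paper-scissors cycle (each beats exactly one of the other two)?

Win totals: Dana 2, Owen 5, Kira 1, Mona 3, Nadia 4, Carmen 3, Ximena 3.
A robot with w wins dominates both others in C(w,2) triples; summing gives 1 + 10 + 0 + 3 + 6 + 3 + 3 = 26 transitive triples.
Total triples C(7,3) = 35, so cyclic triples = 35 − 26 = 9.

9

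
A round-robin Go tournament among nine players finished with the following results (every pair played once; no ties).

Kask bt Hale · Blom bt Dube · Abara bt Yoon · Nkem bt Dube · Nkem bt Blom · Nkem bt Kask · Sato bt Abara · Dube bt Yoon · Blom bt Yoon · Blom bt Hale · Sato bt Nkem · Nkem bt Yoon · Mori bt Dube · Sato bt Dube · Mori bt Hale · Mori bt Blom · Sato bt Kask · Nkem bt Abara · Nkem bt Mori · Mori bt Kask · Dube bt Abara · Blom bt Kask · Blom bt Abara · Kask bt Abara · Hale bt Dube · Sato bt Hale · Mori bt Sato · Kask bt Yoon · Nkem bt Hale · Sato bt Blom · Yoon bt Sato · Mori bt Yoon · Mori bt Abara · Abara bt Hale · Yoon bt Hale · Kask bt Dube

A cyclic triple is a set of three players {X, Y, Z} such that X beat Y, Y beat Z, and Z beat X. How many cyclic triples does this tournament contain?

8

Win totals: Sato 6, Abara 2, Kask 4, Blom 5, Nkem 7, Hale 1, Dube 2, Yoon 2, Mori 7.
A player with w wins dominates both others in C(w,2) triples; summing gives 15 + 1 + 6 + 10 + 21 + 0 + 1 + 1 + 21 = 76 transitive triples.
Total triples C(9,3) = 84, so cyclic triples = 84 − 76 = 8.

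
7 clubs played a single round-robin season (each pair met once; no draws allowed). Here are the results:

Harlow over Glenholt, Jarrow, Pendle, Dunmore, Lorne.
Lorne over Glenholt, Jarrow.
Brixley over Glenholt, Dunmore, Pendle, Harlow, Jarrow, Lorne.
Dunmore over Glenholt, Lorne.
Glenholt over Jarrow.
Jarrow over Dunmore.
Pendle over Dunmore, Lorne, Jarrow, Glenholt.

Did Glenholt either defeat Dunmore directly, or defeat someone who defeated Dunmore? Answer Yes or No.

Glenholt did not beat Dunmore directly.
Glenholt beat Jarrow. Of those, Jarrow beat Dunmore.

Yes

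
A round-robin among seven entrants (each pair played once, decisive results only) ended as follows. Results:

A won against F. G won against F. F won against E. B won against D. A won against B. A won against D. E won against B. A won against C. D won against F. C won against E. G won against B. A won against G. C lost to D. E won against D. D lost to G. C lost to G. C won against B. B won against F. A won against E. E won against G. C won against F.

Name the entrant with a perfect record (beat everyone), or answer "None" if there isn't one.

A has 6 wins out of 6 opponents — a perfect record.

A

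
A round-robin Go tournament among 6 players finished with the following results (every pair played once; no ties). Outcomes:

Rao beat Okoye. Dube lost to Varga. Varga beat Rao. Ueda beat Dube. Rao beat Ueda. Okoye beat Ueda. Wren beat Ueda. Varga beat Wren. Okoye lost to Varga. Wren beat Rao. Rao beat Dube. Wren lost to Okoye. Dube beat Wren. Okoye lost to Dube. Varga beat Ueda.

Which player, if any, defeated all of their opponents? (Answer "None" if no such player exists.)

Varga has 5 wins out of 5 opponents — a perfect record.

Varga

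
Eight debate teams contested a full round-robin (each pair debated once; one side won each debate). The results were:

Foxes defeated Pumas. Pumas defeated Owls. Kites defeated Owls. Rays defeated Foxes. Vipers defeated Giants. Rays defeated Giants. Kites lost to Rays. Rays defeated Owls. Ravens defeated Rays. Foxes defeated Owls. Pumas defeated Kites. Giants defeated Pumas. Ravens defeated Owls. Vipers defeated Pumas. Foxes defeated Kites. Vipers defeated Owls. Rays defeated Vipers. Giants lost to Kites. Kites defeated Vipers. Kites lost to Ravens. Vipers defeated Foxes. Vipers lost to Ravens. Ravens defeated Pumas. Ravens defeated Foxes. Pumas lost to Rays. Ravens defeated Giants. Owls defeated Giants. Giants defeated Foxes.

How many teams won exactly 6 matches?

Win totals: Pumas 2, Rays 6, Foxes 3, Ravens 7, Owls 1, Vipers 4, Giants 2, Kites 3.
Exactly 6: Rays — 1 team.

1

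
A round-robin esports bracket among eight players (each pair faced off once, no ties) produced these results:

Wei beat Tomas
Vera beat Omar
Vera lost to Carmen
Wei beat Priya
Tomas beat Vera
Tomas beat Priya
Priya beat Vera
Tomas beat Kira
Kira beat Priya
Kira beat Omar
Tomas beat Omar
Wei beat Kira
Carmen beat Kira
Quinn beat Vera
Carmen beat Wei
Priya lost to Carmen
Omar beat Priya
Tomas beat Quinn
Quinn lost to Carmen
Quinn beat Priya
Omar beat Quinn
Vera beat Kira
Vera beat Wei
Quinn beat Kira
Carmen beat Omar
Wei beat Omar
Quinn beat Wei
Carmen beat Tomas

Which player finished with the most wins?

Win totals: Priya 1, Quinn 4, Tomas 5, Wei 4, Kira 2, Carmen 7, Omar 2, Vera 3.
Carmen leads with 7 wins (next highest: 5).

Carmen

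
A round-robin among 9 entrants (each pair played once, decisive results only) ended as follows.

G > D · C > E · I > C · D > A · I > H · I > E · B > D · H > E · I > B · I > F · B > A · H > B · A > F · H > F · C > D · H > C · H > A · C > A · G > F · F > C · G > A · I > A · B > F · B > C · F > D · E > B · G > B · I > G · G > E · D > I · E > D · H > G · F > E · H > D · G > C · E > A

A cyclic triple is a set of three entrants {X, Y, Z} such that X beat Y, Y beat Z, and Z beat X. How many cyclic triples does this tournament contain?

Win totals: A 1, B 4, C 3, D 2, E 3, F 3, G 6, H 7, I 7.
An entrant with w wins dominates both others in C(w,2) triples; summing gives 0 + 6 + 3 + 1 + 3 + 3 + 15 + 21 + 21 = 73 transitive triples.
Total triples C(9,3) = 84, so cyclic triples = 84 − 73 = 11.

11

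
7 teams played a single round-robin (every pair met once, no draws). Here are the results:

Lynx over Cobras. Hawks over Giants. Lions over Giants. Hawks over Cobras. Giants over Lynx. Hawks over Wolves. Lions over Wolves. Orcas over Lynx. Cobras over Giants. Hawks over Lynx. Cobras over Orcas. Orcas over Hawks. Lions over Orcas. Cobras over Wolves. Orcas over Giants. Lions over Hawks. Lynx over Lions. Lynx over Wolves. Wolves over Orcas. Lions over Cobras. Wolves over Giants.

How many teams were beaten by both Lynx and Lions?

2

Lynx beat: Cobras, Lions, Wolves.
Lions beat: Cobras, Wolves, Hawks, Orcas, Giants.
Both beat: Cobras, Wolves — 2.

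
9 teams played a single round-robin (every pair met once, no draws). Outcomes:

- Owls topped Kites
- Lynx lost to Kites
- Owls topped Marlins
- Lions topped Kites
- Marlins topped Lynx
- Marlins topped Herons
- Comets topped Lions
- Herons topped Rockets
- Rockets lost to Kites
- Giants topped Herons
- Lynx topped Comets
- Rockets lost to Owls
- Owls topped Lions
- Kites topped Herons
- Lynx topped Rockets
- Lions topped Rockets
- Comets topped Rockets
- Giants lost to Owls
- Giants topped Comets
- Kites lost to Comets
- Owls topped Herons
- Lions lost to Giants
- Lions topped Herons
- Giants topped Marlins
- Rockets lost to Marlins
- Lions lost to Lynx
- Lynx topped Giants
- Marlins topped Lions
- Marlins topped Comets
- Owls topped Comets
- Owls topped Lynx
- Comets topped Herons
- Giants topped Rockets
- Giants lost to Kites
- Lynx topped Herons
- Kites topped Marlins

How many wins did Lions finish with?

Lions' results: beat Rockets, Kites, Herons; lost to Owls, Marlins, Lynx, Comets, Giants.
That is 3 wins.

3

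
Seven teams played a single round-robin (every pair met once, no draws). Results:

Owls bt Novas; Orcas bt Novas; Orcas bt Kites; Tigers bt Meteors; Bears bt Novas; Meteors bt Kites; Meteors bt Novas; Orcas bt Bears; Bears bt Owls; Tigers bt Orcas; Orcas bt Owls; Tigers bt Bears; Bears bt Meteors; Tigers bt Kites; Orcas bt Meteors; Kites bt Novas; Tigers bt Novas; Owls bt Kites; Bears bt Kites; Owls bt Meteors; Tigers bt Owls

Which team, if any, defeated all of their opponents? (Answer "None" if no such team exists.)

Tigers has 6 wins out of 6 opponents — a perfect record.

Tigers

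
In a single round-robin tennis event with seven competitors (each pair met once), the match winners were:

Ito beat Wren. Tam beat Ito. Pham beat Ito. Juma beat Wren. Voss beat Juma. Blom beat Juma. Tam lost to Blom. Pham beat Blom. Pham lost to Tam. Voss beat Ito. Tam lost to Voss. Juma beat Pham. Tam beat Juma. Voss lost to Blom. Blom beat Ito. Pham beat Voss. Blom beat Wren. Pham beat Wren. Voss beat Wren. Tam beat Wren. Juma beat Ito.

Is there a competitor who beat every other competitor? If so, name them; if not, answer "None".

Highest win total is Blom with 5 (out of 6 possible).
Blom lost to Pham, so no competitor went undefeated.

None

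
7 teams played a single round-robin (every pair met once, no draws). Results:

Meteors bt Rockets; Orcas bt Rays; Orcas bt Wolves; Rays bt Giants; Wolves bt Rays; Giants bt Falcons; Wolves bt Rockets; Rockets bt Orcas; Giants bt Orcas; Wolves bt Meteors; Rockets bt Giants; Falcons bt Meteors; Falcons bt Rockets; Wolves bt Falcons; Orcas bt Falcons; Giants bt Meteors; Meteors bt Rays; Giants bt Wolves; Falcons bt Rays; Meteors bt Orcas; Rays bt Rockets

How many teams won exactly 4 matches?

2

Win totals: Orcas 3, Wolves 4, Rockets 2, Rays 2, Giants 4, Falcons 3, Meteors 3.
Exactly 4: Wolves, Giants — 2 teams.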